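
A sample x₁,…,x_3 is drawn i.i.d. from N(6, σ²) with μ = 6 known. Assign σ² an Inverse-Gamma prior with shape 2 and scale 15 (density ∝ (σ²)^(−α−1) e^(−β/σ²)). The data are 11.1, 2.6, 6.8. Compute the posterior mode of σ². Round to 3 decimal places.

σ̂²_MAP = 7.579

Sum of squared deviations about the known mean: SS = (11.1−6)² + (2.6−6)² + (6.8−6)² = 38.21.
The Normal likelihood contributes (σ²)^(−n/2) exp(−SS/(2σ²)), so the posterior is Inverse-Gamma(α + n/2, β + SS/2) = Inverse-Gamma(3.5, 34.105).
The mode of Inverse-Gamma(a, b) is b/(a+1) = 34.105/4.5 ≈ 7.579.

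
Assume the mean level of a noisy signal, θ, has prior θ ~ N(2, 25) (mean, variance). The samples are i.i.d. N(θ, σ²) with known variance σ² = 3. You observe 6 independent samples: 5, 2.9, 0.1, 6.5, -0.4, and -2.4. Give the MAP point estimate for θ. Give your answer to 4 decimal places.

n = 6; x̄ = (5 + 2.9 + 0.1 + 6.5 + (-0.4) + (-2.4))/6 = 11.7/6 = 1.95.
For a Normal prior and Normal likelihood with known variance, the posterior is Normal; its mode equals its mean, the precision-weighted average.
Prior precision 1/σ₀² = 1/25 = 0.04; data precision n/σ² = 6/3 = 2.
θ̂ = (0.04·2 + 2·1.95) / (0.04 + 2) = 3.98/2.04 = 199/102 ≈ 1.9510.

θ̂_MAP = 1.9510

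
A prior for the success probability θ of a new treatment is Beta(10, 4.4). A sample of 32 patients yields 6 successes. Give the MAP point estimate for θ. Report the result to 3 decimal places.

θ̂_MAP = 0.338

Prior: Beta(10, 4.4).
Data: 6 successes in 32 trials. The binomial likelihood contributes θ^6(1−θ)^26, so the posterior is Beta(10+6, 4.4+26) = Beta(16, 30.4).
For Beta(a, b) with a, b > 1 the mode is (a−1)/(a+b−2) = 15/44.4 ≈ 0.338.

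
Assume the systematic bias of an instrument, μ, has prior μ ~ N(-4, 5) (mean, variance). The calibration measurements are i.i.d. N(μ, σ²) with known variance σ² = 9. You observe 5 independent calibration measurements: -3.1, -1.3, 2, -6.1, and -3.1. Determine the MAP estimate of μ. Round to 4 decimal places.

n = 5; x̄ = ((-3.1) + (-1.3) + 2 + (-6.1) + (-3.1))/5 = -11.6/5 = -2.32.
For a Normal prior and Normal likelihood with known variance, the posterior is Normal; its mode equals its mean, the precision-weighted average.
Prior precision 1/σ₀² = 1/5 = 0.2; data precision n/σ² = 5/9.
μ̂ = (0.2·(-4) + (5/9)·(-2.32)) / (0.2 + 5/9) = (-94/45)/(34/45) = -47/17 ≈ -2.7647.

μ̂_MAP = -2.7647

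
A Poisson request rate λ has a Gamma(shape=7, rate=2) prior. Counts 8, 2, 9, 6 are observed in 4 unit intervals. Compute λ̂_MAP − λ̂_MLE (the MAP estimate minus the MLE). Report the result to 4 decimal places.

MAP − MLE = -1.0833

Σxᵢ = 25. Posterior is Gamma(32, 6); MAP = (32−1)/6 = 31/6 ≈ 5.16667.
MLE = x̄ = 25/4 ≈ 6.25000.
Difference = 31/6 − 25/4 = -13/12 ≈ -1.0833.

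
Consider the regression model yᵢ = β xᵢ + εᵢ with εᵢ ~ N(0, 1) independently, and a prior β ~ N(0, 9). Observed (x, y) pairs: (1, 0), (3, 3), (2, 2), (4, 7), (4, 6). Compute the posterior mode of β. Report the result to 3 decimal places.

β̂_MAP = 1.410

log p(β | y) = −Σ(yᵢ − βxᵢ)²/(2·1) − β²/(2·9) + const.
Setting the derivative to zero: Σxᵢ(yᵢ − βxᵢ)/1 − β/9 = 0, so β = Σxᵢyᵢ / (Σxᵢ² + σ²/τ²).
Σxᵢyᵢ = 1·0 + 3·3 + 2·2 + 4·7 + 4·6 = 65; Σxᵢ² = 46; σ²/τ² = 1/9.
β̂_MAP = 65 / (46 + 1/9) = 65/(415/9) = 117/83 ≈ 1.410.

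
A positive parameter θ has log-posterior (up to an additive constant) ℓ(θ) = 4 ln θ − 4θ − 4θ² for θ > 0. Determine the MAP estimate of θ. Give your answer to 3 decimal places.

θ̂_MAP = 0.500

ℓ'(θ) = 4/θ − 4 − 8θ. Setting this to zero and multiplying by θ: 8θ² + 4θ − 4 = 0.
θ = (−4 + √(4² + 4·8·4)) / (2·8) = (−4 + √144) / 16 = (−4 + 12)/16 = 1/2.
ℓ''(θ) = −4/θ² − 8 < 0, confirming a maximum.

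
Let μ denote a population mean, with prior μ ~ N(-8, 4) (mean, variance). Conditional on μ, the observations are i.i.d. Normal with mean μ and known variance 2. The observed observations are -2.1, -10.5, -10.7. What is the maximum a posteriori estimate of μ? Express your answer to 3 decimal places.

n = 3; x̄ = ((-2.1) + (-10.5) + (-10.7))/3 = -23.3/3 = -233/30 ≈ -7.7667.
For a Normal prior and Normal likelihood with known variance, the posterior is Normal; its mode equals its mean, the precision-weighted average.
Prior precision 1/σ₀² = 1/4 = 0.25; data precision n/σ² = 3/2 = 1.5.
μ̂ = (0.25·(-8) + 1.5·(-233/30)) / (0.25 + 1.5) = (-13.65)/1.75 = -7.800.

μ̂_MAP = -7.800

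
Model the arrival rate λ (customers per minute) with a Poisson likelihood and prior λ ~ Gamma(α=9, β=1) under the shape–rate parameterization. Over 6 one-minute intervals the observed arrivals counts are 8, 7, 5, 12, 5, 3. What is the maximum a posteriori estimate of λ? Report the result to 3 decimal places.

Σxᵢ = 8+7+5+12+5+3 = 40, with n = 6.
Posterior ∝ λ^8e^(−1λ) · λ^40e^(−6λ) = λ^48e^(−7λ), i.e. Gamma(shape=49, rate=7).
The mode of a Gamma(a, b) with a ≥ 1 (shape–rate) is (a−1)/b = 48/7 ≈ 6.857.

λ̂_MAP = 6.857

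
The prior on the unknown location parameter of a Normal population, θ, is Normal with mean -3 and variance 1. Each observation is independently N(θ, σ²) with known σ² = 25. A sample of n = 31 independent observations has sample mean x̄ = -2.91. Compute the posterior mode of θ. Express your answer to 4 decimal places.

n = 31, x̄ = -2.91.
For a Normal prior and Normal likelihood with known variance, the posterior is Normal; its mode equals its mean, the precision-weighted average.
Prior precision 1/σ₀² = 1/1 = 1; data precision n/σ² = 31/25 = 1.24.
θ̂ = (1·(-3) + 1.24·(-2.91)) / (1 + 1.24) = (-6.6084)/2.24 = -16521/5600 ≈ -2.9502.

θ̂_MAP = -2.9502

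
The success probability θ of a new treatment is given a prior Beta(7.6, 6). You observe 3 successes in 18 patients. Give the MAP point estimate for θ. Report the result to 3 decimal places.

θ̂_MAP = 0.324

Prior: Beta(7.6, 6).
Data: 3 successes in 18 trials. The binomial likelihood contributes θ^3(1−θ)^15, so the posterior is Beta(7.6+3, 6+15) = Beta(10.6, 21).
For Beta(a, b) with a, b > 1 the mode is (a−1)/(a+b−2) = 9.6/29.6 ≈ 0.324.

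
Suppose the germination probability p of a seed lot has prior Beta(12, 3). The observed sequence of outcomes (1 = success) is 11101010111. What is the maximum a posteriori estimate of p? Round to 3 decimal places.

Prior: Beta(12, 3).
Data: 8 successes in 11 trials (from the sequence). The binomial likelihood contributes p^8(1−p)^3, so the posterior is Beta(12+8, 3+3) = Beta(20, 6).
For Beta(a, b) with a, b > 1 the mode is (a−1)/(a+b−2) = 19/24 ≈ 0.792.

p̂_MAP = 0.792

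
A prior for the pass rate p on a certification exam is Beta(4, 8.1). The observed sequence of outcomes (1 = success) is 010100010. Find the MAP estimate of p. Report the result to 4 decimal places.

Prior: Beta(4, 8.1).
Data: 3 successes in 9 trials (from the sequence). The binomial likelihood contributes p^3(1−p)^6, so the posterior is Beta(4+3, 8.1+6) = Beta(7, 14.1).
For Beta(a, b) with a, b > 1 the mode is (a−1)/(a+b−2) = 6/19.1 ≈ 0.3141.

p̂_MAP = 0.3141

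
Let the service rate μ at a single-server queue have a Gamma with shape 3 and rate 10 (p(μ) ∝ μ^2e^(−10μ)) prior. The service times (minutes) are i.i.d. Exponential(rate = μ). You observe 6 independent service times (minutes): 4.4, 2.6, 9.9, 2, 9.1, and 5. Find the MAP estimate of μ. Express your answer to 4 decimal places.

The Exponential(rate=μ) likelihood is ∝ μ^n e^(−μΣtᵢ). Here n = 6 and Σtᵢ = 4.4 + 2.6 + 9.9 + 2 + 9.1 + 5 = 33.
Posterior ∝ μ^2e^(−10μ) · μ^6e^(−33μ) = μ^8e^(−43μ), i.e. Gamma(9, 43).
Mode = (a−1)/b = 8/43 ≈ 0.1860.

μ̂_MAP = 0.1860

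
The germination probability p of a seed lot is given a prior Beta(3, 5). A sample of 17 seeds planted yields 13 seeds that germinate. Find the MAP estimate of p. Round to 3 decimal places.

Prior: Beta(3, 5).
Data: 13 successes in 17 trials. The binomial likelihood contributes p^13(1−p)^4, so the posterior is Beta(3+13, 5+4) = Beta(16, 9).
For Beta(a, b) with a, b > 1 the mode is (a−1)/(a+b−2) = 15/23 ≈ 0.652.

p̂_MAP = 0.652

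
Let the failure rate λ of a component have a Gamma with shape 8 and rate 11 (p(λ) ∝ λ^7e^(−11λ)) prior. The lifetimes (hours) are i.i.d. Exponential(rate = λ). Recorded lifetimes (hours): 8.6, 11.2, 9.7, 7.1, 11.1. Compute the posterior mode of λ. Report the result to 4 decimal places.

λ̂_MAP = 0.2044

The Exponential(rate=λ) likelihood is ∝ λ^n e^(−λΣtᵢ). Here n = 5 and Σtᵢ = 8.6 + 11.2 + 9.7 + 7.1 + 11.1 = 47.7.
Posterior ∝ λ^7e^(−11λ) · λ^5e^(−47.7λ) = λ^12e^(−58.7λ), i.e. Gamma(13, 58.7).
Mode = (a−1)/b = 12/58.7 ≈ 0.2044.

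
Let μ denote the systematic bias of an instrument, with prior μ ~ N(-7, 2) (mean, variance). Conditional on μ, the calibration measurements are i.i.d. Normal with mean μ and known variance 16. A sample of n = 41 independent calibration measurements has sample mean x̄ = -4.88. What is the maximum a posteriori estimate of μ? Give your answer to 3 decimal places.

n = 41, x̄ = -4.88.
For a Normal prior and Normal likelihood with known variance, the posterior is Normal; its mode equals its mean, the precision-weighted average.
Prior precision 1/σ₀² = 1/2 = 0.5; data precision n/σ² = 41/16 = 2.5625.
μ̂ = (0.5·(-7) + 2.5625·(-4.88)) / (0.5 + 2.5625) = (-16.005)/3.0625 = -6402/1225 ≈ -5.226.

μ̂_MAP = -5.226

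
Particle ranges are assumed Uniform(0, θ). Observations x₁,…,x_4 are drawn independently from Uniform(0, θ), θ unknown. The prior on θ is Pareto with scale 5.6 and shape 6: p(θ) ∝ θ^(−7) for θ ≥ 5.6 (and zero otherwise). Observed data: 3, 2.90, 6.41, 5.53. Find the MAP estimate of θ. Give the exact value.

θ̂_MAP = 6.41

The Uniform(0, θ) likelihood is θ^(−n) for θ ≥ max(xᵢ), zero otherwise. Here max(xᵢ) = 6.41.
Posterior ∝ θ^(−7) · θ^(−4) = θ^(−11) on θ ≥ max(5.6, 6.41) = 6.41.
This density is strictly decreasing in θ, so the posterior mode lies at the lower boundary of the support.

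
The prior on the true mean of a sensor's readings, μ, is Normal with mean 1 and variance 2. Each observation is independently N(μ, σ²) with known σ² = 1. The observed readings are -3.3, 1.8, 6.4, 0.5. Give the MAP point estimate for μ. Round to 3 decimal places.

μ̂_MAP = 1.311

n = 4; x̄ = ((-3.3) + 1.8 + 6.4 + 0.5)/4 = 5.4/4 = 1.35.
For a Normal prior and Normal likelihood with known variance, the posterior is Normal; its mode equals its mean, the precision-weighted average.
Prior precision 1/σ₀² = 1/2 = 0.5; data precision n/σ² = 4/1 = 4.
μ̂ = (0.5·1 + 4·1.35) / (0.5 + 4) = 5.9/4.5 = 59/45 ≈ 1.311.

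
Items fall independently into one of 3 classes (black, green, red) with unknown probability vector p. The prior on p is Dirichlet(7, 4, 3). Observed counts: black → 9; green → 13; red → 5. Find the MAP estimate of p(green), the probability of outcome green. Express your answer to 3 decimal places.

The posterior is Dirichlet(αᵢ + nᵢ) = Dirichlet(16, 17, 8).
For a Dirichlet(a₁,…,a_K) with all aᵢ > 1, the mode has j-th component (aⱼ − 1)/(Σaᵢ − K).
Here Σaᵢ = 41 and K = 3, so p(green) = (17 − 1)/(41 − 3) = 16/38 ≈ 0.421.

MAP estimate of p(green) = 0.421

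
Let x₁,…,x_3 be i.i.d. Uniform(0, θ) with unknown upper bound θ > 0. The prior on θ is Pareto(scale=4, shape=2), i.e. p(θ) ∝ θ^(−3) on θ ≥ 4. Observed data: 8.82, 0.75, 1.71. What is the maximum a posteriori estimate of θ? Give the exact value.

The Uniform(0, θ) likelihood is θ^(−n) for θ ≥ max(xᵢ), zero otherwise. Here max(xᵢ) = 8.82.
Posterior ∝ θ^(−3) · θ^(−3) = θ^(−6) on θ ≥ max(4, 8.82) = 8.82.
This density is strictly decreasing in θ, so the posterior mode lies at the lower boundary of the support.

θ̂_MAP = 8.82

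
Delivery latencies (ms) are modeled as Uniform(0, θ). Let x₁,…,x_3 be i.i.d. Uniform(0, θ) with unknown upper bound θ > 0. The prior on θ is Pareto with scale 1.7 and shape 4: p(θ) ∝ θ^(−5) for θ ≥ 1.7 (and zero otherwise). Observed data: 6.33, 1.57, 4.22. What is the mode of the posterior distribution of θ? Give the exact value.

The Uniform(0, θ) likelihood is θ^(−n) for θ ≥ max(xᵢ), zero otherwise. Here max(xᵢ) = 6.33.
Posterior ∝ θ^(−5) · θ^(−3) = θ^(−8) on θ ≥ max(1.7, 6.33) = 6.33.
This density is strictly decreasing in θ, so the posterior mode lies at the lower boundary of the support.

θ̂_MAP = 6.33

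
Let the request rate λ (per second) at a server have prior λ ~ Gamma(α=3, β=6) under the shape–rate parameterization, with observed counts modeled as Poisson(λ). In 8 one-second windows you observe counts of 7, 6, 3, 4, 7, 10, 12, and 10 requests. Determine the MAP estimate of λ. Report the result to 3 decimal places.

λ̂_MAP = 4.357

Σxᵢ = 7+6+3+4+7+10+12+10 = 59, with n = 8.
Posterior ∝ λ^2e^(−6λ) · λ^59e^(−8λ) = λ^61e^(−14λ), i.e. Gamma(shape=62, rate=14).
The mode of a Gamma(a, b) with a ≥ 1 (shape–rate) is (a−1)/b = 61/14 ≈ 4.357.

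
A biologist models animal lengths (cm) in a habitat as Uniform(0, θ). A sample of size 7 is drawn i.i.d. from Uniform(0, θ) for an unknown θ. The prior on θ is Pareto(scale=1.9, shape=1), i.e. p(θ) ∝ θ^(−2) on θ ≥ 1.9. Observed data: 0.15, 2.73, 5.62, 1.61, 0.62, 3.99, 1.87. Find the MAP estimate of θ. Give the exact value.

The Uniform(0, θ) likelihood is θ^(−n) for θ ≥ max(xᵢ), zero otherwise. Here max(xᵢ) = 5.62.
Posterior ∝ θ^(−2) · θ^(−7) = θ^(−9) on θ ≥ max(1.9, 5.62) = 5.62.
This density is strictly decreasing in θ, so the posterior mode lies at the lower boundary of the support.

θ̂_MAP = 5.62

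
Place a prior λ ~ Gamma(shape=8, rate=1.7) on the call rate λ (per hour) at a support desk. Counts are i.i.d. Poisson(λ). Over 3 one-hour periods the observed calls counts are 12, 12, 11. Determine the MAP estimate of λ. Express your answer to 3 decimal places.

Σxᵢ = 12+12+11 = 35, with n = 3.
Posterior ∝ λ^7e^(−1.7λ) · λ^35e^(−3λ) = λ^42e^(−4.7λ), i.e. Gamma(shape=43, rate=4.7).
The mode of a Gamma(a, b) with a ≥ 1 (shape–rate) is (a−1)/b = 42/4.7 ≈ 8.936.

λ̂_MAP = 8.936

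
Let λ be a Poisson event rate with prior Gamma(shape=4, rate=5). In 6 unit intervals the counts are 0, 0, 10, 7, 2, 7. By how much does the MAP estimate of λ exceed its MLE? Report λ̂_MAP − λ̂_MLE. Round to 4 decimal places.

Σxᵢ = 26. Posterior is Gamma(30, 11); MAP = (30−1)/11 = 29/11 ≈ 2.63636.
MLE = x̄ = 26/6 ≈ 4.33333.
Difference = 29/11 − 26/6 = -56/33 ≈ -1.6970.

MAP − MLE = -1.6970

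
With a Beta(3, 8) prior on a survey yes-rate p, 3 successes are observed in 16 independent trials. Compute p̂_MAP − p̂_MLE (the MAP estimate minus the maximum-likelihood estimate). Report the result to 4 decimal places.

MAP − MLE = 0.0125

Posterior is Beta(6, 21); MAP = (6−1)/(27−2) = 5/25 ≈ 0.20000.
MLE ignores the prior: p̂_MLE = k/n = 3/16 ≈ 0.18750.
Difference = 5/25 − 3/16 = 1/80 ≈ 0.0125.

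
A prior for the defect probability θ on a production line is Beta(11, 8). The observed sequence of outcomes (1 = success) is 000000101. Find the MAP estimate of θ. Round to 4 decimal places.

Prior: Beta(11, 8).
Data: 2 successes in 9 trials (from the sequence). The binomial likelihood contributes θ^2(1−θ)^7, so the posterior is Beta(11+2, 8+7) = Beta(13, 15).
For Beta(a, b) with a, b > 1 the mode is (a−1)/(a+b−2) = 12/26 ≈ 0.4615.

θ̂_MAP = 0.4615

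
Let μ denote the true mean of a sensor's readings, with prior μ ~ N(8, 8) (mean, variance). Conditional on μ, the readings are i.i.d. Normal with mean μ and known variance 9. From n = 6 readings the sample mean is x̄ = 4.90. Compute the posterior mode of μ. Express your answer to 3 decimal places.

μ̂_MAP = 5.389

n = 6, x̄ = 4.90.
For a Normal prior and Normal likelihood with known variance, the posterior is Normal; its mode equals its mean, the precision-weighted average.
Prior precision 1/σ₀² = 1/8 = 0.125; data precision n/σ² = 6/9 = 2/3.
μ̂ = (0.125·8 + (2/3)·4.9) / (0.125 + 2/3) = (64/15)/(19/24) = 512/95 ≈ 5.389.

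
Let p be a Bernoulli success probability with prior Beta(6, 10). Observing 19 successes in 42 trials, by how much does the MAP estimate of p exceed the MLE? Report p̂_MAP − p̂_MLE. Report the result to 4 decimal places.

Posterior is Beta(25, 33); MAP = (25−1)/(58−2) = 24/56 ≈ 0.42857.
MLE ignores the prior: p̂_MLE = k/n = 19/42 ≈ 0.45238.
Difference = 24/56 − 19/42 = -1/42 ≈ -0.0238.

MAP − MLE = -0.0238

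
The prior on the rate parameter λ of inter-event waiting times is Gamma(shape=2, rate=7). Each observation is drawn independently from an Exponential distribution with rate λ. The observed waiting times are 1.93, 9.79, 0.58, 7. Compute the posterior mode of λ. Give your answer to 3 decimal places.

λ̂_MAP = 0.190

The Exponential(rate=λ) likelihood is ∝ λ^n e^(−λΣtᵢ). Here n = 4 and Σtᵢ = 1.93 + 9.79 + 0.58 + 7 = 19.30.
Posterior ∝ λe^(−7λ) · λ^4e^(−19.30λ) = λ^5e^(−26.30λ), i.e. Gamma(6, 26.30).
Mode = (a−1)/b = 5/26.30 ≈ 0.190.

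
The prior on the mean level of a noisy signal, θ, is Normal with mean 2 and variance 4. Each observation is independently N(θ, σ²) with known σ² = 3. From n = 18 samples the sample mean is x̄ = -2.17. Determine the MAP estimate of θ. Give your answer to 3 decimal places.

n = 18, x̄ = -2.17.
For a Normal prior and Normal likelihood with known variance, the posterior is Normal; its mode equals its mean, the precision-weighted average.
Prior precision 1/σ₀² = 1/4 = 0.25; data precision n/σ² = 18/3 = 6.
θ̂ = (0.25·2 + 6·(-2.17)) / (0.25 + 6) = (-12.52)/6.25 = -2.0032 ≈ -2.003.

θ̂_MAP = -2.003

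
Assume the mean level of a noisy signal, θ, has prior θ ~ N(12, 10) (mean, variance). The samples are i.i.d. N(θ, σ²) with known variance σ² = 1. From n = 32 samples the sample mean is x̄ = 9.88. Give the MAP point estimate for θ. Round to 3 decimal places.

θ̂_MAP = 9.887

n = 32, x̄ = 9.88.
For a Normal prior and Normal likelihood with known variance, the posterior is Normal; its mode equals its mean, the precision-weighted average.
Prior precision 1/σ₀² = 1/10 = 0.1; data precision n/σ² = 32/1 = 32.
θ̂ = (0.1·12 + 32·9.88) / (0.1 + 32) = 317.36/32.1 = 15868/1605 ≈ 9.887.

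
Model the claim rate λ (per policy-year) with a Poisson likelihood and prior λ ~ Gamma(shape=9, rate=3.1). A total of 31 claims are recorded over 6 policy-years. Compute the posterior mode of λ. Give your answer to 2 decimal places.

λ̂_MAP = 4.29

Σxᵢ = 31, n = 6.
Posterior ∝ λ^8e^(−3.1λ) · λ^31e^(−6λ) = λ^39e^(−9.1λ), i.e. Gamma(shape=40, rate=9.1).
The mode of a Gamma(a, b) with a ≥ 1 (shape–rate) is (a−1)/b = 39/9.1 ≈ 4.29.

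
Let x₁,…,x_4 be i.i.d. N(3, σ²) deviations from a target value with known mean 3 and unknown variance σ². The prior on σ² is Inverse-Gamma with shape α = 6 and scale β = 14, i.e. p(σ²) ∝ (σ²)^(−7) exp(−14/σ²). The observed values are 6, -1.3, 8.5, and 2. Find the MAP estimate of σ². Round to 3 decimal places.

σ̂²_MAP = 4.819

Sum of squared deviations about the known mean: SS = (6−3)² + (-1.3−3)² + (8.5−3)² + (2−3)² = 58.74.
The Normal likelihood contributes (σ²)^(−n/2) exp(−SS/(2σ²)), so the posterior is Inverse-Gamma(α + n/2, β + SS/2) = Inverse-Gamma(8, 43.37).
The mode of Inverse-Gamma(a, b) is b/(a+1) = 43.37/9 ≈ 4.819.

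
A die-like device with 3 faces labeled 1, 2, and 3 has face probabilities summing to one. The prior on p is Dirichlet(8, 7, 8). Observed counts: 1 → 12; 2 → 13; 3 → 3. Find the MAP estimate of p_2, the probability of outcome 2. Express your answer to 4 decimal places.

MAP estimate: 0.3958

The posterior is Dirichlet(αᵢ + nᵢ) = Dirichlet(20, 20, 11).
For a Dirichlet(a₁,…,a_K) with all aᵢ > 1, the mode has j-th component (aⱼ − 1)/(Σaᵢ − K).
Here Σaᵢ = 51 and K = 3, so p_2 = (20 − 1)/(51 − 3) = 19/48 ≈ 0.3958.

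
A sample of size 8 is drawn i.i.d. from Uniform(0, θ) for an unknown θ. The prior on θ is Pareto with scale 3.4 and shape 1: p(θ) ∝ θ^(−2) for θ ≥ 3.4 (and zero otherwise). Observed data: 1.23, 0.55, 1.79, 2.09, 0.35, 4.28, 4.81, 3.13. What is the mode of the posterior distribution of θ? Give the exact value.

The Uniform(0, θ) likelihood is θ^(−n) for θ ≥ max(xᵢ), zero otherwise. Here max(xᵢ) = 4.81.
Posterior ∝ θ^(−2) · θ^(−8) = θ^(−10) on θ ≥ max(3.4, 4.81) = 4.81.
This density is strictly decreasing in θ, so the posterior mode lies at the lower boundary of the support.

θ̂_MAP = 4.81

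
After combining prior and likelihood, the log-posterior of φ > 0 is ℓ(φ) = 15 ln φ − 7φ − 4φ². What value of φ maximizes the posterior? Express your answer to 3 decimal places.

ℓ'(φ) = 15/φ − 7 − 8φ. Setting this to zero and multiplying by φ: 8φ² + 7φ − 15 = 0.
φ = (−7 + √(7² + 4·8·15)) / (2·8) = (−7 + √529) / 16 = (−7 + 23)/16 = 1.
ℓ''(φ) = −15/φ² − 8 < 0, confirming a maximum.

φ̂_MAP = 1.000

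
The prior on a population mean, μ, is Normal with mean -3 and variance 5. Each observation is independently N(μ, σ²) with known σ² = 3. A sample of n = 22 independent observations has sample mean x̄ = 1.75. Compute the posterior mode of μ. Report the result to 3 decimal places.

n = 22, x̄ = 1.75.
For a Normal prior and Normal likelihood with known variance, the posterior is Normal; its mode equals its mean, the precision-weighted average.
Prior precision 1/σ₀² = 1/5 = 0.2; data precision n/σ² = 22/3.
μ̂ = (0.2·(-3) + (22/3)·1.75) / (0.2 + 22/3) = (367/30)/(113/15) = 367/226 ≈ 1.624.

μ̂_MAP = 1.624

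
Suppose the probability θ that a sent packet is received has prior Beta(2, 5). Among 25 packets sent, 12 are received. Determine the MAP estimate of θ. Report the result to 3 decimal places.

θ̂_MAP = 0.433

Prior: Beta(2, 5).
Data: 12 successes in 25 trials. The binomial likelihood contributes θ^12(1−θ)^13, so the posterior is Beta(2+12, 5+13) = Beta(14, 18).
For Beta(a, b) with a, b > 1 the mode is (a−1)/(a+b−2) = 13/30 ≈ 0.433.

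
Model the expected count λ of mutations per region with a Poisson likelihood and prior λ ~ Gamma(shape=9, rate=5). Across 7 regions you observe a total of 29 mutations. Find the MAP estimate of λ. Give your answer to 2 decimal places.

λ̂_MAP = 3.08

Σxᵢ = 29, n = 7.
Posterior ∝ λ^8e^(−5λ) · λ^29e^(−7λ) = λ^37e^(−12λ), i.e. Gamma(shape=38, rate=12).
The mode of a Gamma(a, b) with a ≥ 1 (shape–rate) is (a−1)/b = 37/12 ≈ 3.08.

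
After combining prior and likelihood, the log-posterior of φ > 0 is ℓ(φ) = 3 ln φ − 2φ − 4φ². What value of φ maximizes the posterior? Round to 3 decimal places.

ℓ'(φ) = 3/φ − 2 − 8φ. Setting this to zero and multiplying by φ: 8φ² + 2φ − 3 = 0.
φ = (−2 + √(2² + 4·8·3)) / (2·8) = (−2 + √100) / 16 = (−2 + 10)/16 = 1/2.
ℓ''(φ) = −3/φ² − 8 < 0, confirming a maximum.

φ̂_MAP = 0.500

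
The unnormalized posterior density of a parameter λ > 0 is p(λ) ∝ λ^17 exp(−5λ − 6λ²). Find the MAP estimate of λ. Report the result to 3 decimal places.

λ̂_MAP = 1.000

ℓ'(λ) = 17/λ − 5 − 12λ. Setting this to zero and multiplying by λ: 12λ² + 5λ − 17 = 0.
λ = (−5 + √(5² + 4·12·17)) / (2·12) = (−5 + √841) / 24 = (−5 + 29)/24 = 1.
ℓ''(λ) = −17/λ² − 12 < 0, confirming a maximum.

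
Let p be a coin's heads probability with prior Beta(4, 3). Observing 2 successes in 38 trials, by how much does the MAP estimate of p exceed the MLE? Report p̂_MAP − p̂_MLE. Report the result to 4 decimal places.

Posterior is Beta(6, 39); MAP = (6−1)/(45−2) = 5/43 ≈ 0.11628.
MLE ignores the prior: p̂_MLE = k/n = 2/38 ≈ 0.05263.
Difference = 5/43 − 2/38 = 52/817 ≈ 0.0636.

MAP − MLE = 0.0636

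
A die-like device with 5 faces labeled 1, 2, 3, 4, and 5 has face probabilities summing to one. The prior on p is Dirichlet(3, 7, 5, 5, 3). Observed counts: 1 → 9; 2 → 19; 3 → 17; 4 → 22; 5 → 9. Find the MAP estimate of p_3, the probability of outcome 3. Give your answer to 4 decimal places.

The posterior is Dirichlet(αᵢ + nᵢ) = Dirichlet(12, 26, 22, 27, 12).
For a Dirichlet(a₁,…,a_K) with all aᵢ > 1, the mode has j-th component (aⱼ − 1)/(Σaᵢ − K).
Here Σaᵢ = 99 and K = 5, so p_3 = (22 − 1)/(99 − 5) = 21/94 ≈ 0.2234.

MAP estimate: 0.2234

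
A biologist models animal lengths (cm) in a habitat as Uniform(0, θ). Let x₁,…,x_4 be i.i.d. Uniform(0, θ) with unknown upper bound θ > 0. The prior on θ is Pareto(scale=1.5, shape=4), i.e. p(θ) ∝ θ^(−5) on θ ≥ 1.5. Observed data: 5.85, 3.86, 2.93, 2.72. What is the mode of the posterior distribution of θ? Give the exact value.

θ̂_MAP = 5.85

The Uniform(0, θ) likelihood is θ^(−n) for θ ≥ max(xᵢ), zero otherwise. Here max(xᵢ) = 5.85.
Posterior ∝ θ^(−5) · θ^(−4) = θ^(−9) on θ ≥ max(1.5, 5.85) = 5.85.
This density is strictly decreasing in θ, so the posterior mode lies at the lower boundary of the support.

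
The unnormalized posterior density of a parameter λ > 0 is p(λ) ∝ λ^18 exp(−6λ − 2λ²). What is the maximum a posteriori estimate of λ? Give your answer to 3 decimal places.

λ̂_MAP = 1.500

ℓ'(λ) = 18/λ − 6 − 4λ. Setting this to zero and multiplying by λ: 4λ² + 6λ − 18 = 0.
λ = (−6 + √(6² + 4·4·18)) / (2·4) = (−6 + √324) / 8 = (−6 + 18)/8 = 3/2.
ℓ''(λ) = −18/λ² − 4 < 0, confirming a maximum.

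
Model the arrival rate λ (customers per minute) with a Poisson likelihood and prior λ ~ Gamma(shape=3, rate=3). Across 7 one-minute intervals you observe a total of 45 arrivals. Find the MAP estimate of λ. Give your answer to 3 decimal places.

λ̂_MAP = 4.700

Σxᵢ = 45, n = 7.
Posterior ∝ λ^2e^(−3λ) · λ^45e^(−7λ) = λ^47e^(−10λ), i.e. Gamma(shape=48, rate=10).
The mode of a Gamma(a, b) with a ≥ 1 (shape–rate) is (a−1)/b = 47/10 ≈ 4.700.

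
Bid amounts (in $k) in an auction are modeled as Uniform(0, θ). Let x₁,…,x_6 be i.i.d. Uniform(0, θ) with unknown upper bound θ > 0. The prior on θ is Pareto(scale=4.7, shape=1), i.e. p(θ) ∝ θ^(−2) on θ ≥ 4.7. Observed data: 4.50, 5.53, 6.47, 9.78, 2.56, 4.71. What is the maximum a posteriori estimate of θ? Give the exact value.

θ̂_MAP = 9.78

The Uniform(0, θ) likelihood is θ^(−n) for θ ≥ max(xᵢ), zero otherwise. Here max(xᵢ) = 9.78.
Posterior ∝ θ^(−2) · θ^(−6) = θ^(−8) on θ ≥ max(4.7, 9.78) = 9.78.
This density is strictly decreasing in θ, so the posterior mode lies at the lower boundary of the support.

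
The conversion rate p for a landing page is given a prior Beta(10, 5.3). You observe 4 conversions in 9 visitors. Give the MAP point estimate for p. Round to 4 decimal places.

Prior: Beta(10, 5.3).
Data: 4 successes in 9 trials. The binomial likelihood contributes p^4(1−p)^5, so the posterior is Beta(10+4, 5.3+5) = Beta(14, 10.3).
For Beta(a, b) with a, b > 1 the mode is (a−1)/(a+b−2) = 13/22.3 ≈ 0.5830.

p̂_MAP = 0.5830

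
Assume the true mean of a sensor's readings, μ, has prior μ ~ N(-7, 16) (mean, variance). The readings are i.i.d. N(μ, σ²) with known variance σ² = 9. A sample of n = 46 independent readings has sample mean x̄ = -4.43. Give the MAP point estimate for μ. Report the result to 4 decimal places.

n = 46, x̄ = -4.43.
For a Normal prior and Normal likelihood with known variance, the posterior is Normal; its mode equals its mean, the precision-weighted average.
Prior precision 1/σ₀² = 1/16 = 0.0625; data precision n/σ² = 46/9.
μ̂ = (0.0625·(-7) + (46/9)·(-4.43)) / (0.0625 + 46/9) = (-83087/3600)/(745/144) = -83087/18625 ≈ -4.4610.

μ̂_MAP = -4.4610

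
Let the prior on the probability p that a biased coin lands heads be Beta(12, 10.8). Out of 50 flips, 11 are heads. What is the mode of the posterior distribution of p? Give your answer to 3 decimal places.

p̂_MAP = 0.311

Prior: Beta(12, 10.8).
Data: 11 successes in 50 trials. The binomial likelihood contributes p^11(1−p)^39, so the posterior is Beta(12+11, 10.8+39) = Beta(23, 49.8).
For Beta(a, b) with a, b > 1 the mode is (a−1)/(a+b−2) = 22/70.8 ≈ 0.311.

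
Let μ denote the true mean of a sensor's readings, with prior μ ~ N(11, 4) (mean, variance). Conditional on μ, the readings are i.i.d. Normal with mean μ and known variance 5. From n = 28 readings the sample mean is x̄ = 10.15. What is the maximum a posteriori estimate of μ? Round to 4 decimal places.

μ̂_MAP = 10.1863

n = 28, x̄ = 10.15.
For a Normal prior and Normal likelihood with known variance, the posterior is Normal; its mode equals its mean, the precision-weighted average.
Prior precision 1/σ₀² = 1/4 = 0.25; data precision n/σ² = 28/5 = 5.6.
μ̂ = (0.25·11 + 5.6·10.15) / (0.25 + 5.6) = 59.59/5.85 = 5959/585 ≈ 10.1863.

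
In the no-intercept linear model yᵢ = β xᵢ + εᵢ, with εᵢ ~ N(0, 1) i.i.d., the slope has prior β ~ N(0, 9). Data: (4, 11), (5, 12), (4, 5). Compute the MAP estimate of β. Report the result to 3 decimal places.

log p(β | y) = −Σ(yᵢ − βxᵢ)²/(2·1) − β²/(2·9) + const.
Setting the derivative to zero: Σxᵢ(yᵢ − βxᵢ)/1 − β/9 = 0, so β = Σxᵢyᵢ / (Σxᵢ² + σ²/τ²).
Σxᵢyᵢ = 4·11 + 5·12 + 4·5 = 124; Σxᵢ² = 57; σ²/τ² = 1/9.
β̂_MAP = 124 / (57 + 1/9) = 124/(514/9) = 558/257 ≈ 2.171.

β̂_MAP = 2.171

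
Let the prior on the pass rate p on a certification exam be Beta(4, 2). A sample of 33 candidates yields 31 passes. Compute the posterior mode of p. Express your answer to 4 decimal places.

Prior: Beta(4, 2).
Data: 31 successes in 33 trials. The binomial likelihood contributes p^31(1−p)^2, so the posterior is Beta(4+31, 2+2) = Beta(35, 4).
For Beta(a, b) with a, b > 1 the mode is (a−1)/(a+b−2) = 34/37 ≈ 0.9189.

p̂_MAP = 0.9189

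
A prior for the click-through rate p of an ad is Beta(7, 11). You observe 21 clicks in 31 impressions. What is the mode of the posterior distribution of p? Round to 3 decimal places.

Prior: Beta(7, 11).
Data: 21 successes in 31 trials. The binomial likelihood contributes p^21(1−p)^10, so the posterior is Beta(7+21, 11+10) = Beta(28, 21).
For Beta(a, b) with a, b > 1 the mode is (a−1)/(a+b−2) = 27/47 ≈ 0.574.

p̂_MAP = 0.574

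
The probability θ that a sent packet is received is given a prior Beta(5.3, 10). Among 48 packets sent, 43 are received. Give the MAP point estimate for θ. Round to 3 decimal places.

θ̂_MAP = 0.772

Prior: Beta(5.3, 10).
Data: 43 successes in 48 trials. The binomial likelihood contributes θ^43(1−θ)^5, so the posterior is Beta(5.3+43, 10+5) = Beta(48.3, 15).
For Beta(a, b) with a, b > 1 the mode is (a−1)/(a+b−2) = 47.3/61.3 ≈ 0.772.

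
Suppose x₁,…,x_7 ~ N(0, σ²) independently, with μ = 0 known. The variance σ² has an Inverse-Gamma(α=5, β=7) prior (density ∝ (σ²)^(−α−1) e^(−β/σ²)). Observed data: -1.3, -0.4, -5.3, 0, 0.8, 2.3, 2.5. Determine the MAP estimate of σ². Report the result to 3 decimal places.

Sum of squared deviations about the known mean: SS = (-1.3−0)² + (-0.4−0)² + (-5.3−0)² + (0−0)² + (0.8−0)² + (2.3−0)² + (2.5−0)² = 42.12.
The Normal likelihood contributes (σ²)^(−n/2) exp(−SS/(2σ²)), so the posterior is Inverse-Gamma(α + n/2, β + SS/2) = Inverse-Gamma(8.5, 28.06).
The mode of Inverse-Gamma(a, b) is b/(a+1) = 28.06/9.5 ≈ 2.954.

σ̂²_MAP = 2.954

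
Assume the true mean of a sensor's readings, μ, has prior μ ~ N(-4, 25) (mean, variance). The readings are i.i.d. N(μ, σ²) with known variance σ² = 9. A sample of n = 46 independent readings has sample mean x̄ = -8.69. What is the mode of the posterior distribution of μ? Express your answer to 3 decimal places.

n = 46, x̄ = -8.69.
For a Normal prior and Normal likelihood with known variance, the posterior is Normal; its mode equals its mean, the precision-weighted average.
Prior precision 1/σ₀² = 1/25 = 0.04; data precision n/σ² = 46/9.
μ̂ = (0.04·(-4) + (46/9)·(-8.69)) / (0.04 + 46/9) = (-20059/450)/(1159/225) = -20059/2318 ≈ -8.654.

μ̂_MAP = -8.654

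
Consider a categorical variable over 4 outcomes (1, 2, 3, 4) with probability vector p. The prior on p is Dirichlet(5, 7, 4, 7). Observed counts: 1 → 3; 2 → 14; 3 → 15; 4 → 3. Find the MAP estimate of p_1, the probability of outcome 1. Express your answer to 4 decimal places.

MAP estimate: 0.1296

The posterior is Dirichlet(αᵢ + nᵢ) = Dirichlet(8, 21, 19, 10).
For a Dirichlet(a₁,…,a_K) with all aᵢ > 1, the mode has j-th component (aⱼ − 1)/(Σaᵢ − K).
Here Σaᵢ = 58 and K = 4, so p_1 = (8 − 1)/(58 − 4) = 7/54 ≈ 0.1296.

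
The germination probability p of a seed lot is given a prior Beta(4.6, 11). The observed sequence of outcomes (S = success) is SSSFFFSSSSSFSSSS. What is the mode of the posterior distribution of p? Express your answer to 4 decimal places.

p̂_MAP = 0.5270

Prior: Beta(4.6, 11).
Data: 12 successes in 16 trials (from the sequence). The binomial likelihood contributes p^12(1−p)^4, so the posterior is Beta(4.6+12, 11+4) = Beta(16.6, 15).
For Beta(a, b) with a, b > 1 the mode is (a−1)/(a+b−2) = 15.6/29.6 ≈ 0.5270.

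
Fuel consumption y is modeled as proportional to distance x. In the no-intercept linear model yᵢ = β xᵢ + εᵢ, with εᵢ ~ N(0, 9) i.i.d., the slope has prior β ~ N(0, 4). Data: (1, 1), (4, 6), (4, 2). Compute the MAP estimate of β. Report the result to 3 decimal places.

log p(β | y) = −Σ(yᵢ − βxᵢ)²/(2·9) − β²/(2·4) + const.
Setting the derivative to zero: Σxᵢ(yᵢ − βxᵢ)/9 − β/4 = 0, so β = Σxᵢyᵢ / (Σxᵢ² + σ²/τ²).
Σxᵢyᵢ = 1·1 + 4·6 + 4·2 = 33; Σxᵢ² = 33; σ²/τ² = 2.25.
β̂_MAP = 33 / (33 + 2.25) = 33/35.25 ≈ 0.936.

β̂_MAP = 0.936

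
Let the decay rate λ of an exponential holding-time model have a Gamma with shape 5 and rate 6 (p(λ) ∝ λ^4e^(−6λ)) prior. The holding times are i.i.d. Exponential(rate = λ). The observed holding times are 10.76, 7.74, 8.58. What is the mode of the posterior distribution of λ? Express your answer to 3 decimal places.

λ̂_MAP = 0.212

The Exponential(rate=λ) likelihood is ∝ λ^n e^(−λΣtᵢ). Here n = 3 and Σtᵢ = 10.76 + 7.74 + 8.58 = 27.08.
Posterior ∝ λ^4e^(−6λ) · λ^3e^(−27.08λ) = λ^7e^(−33.08λ), i.e. Gamma(8, 33.08).
Mode = (a−1)/b = 7/33.08 ≈ 0.212.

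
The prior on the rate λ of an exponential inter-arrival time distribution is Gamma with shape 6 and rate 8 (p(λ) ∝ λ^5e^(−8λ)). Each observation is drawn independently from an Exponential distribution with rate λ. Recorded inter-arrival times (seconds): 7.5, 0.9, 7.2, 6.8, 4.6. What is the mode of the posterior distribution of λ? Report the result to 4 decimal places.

λ̂_MAP = 0.2857

The Exponential(rate=λ) likelihood is ∝ λ^n e^(−λΣtᵢ). Here n = 5 and Σtᵢ = 7.5 + 0.9 + 7.2 + 6.8 + 4.6 = 27.
Posterior ∝ λ^5e^(−8λ) · λ^5e^(−27λ) = λ^10e^(−35λ), i.e. Gamma(11, 35).
Mode = (a−1)/b = 10/35 ≈ 0.2857.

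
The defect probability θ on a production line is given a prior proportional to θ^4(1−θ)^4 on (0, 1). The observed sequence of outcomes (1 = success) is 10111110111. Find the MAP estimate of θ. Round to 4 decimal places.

The prior density ∝ θ^4(1−θ)^4 is the kernel of Beta(5, 5).
Data: 9 successes in 11 trials (from the sequence). The binomial likelihood contributes θ^9(1−θ)^2, so the posterior is Beta(5+9, 5+2) = Beta(14, 7).
For Beta(a, b) with a, b > 1 the mode is (a−1)/(a+b−2) = 13/19 ≈ 0.6842.

θ̂_MAP = 0.6842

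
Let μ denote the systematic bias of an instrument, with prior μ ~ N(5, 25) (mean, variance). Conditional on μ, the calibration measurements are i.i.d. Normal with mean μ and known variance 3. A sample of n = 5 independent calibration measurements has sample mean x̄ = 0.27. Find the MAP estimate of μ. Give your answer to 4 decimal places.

n = 5, x̄ = 0.27.
For a Normal prior and Normal likelihood with known variance, the posterior is Normal; its mode equals its mean, the precision-weighted average.
Prior precision 1/σ₀² = 1/25 = 0.04; data precision n/σ² = 5/3.
μ̂ = (0.04·5 + (5/3)·0.27) / (0.04 + 5/3) = 0.65/(128/75) = 0.380859375 ≈ 0.3809.

μ̂_MAP = 0.3809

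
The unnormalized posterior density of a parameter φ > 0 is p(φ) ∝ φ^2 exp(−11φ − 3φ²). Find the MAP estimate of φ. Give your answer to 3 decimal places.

φ̂_MAP = 0.167

ℓ'(φ) = 2/φ − 11 − 6φ. Setting this to zero and multiplying by φ: 6φ² + 11φ − 2 = 0.
φ = (−11 + √(11² + 4·6·2)) / (2·6) = (−11 + √169) / 12 = (−11 + 13)/12 = 1/6.
ℓ''(φ) = −2/φ² − 6 < 0, confirming a maximum.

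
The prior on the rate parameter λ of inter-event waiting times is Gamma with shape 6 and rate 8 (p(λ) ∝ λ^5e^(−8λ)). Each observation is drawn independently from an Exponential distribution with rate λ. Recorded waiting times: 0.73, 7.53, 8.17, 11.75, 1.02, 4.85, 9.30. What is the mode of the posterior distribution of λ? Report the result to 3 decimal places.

The Exponential(rate=λ) likelihood is ∝ λ^n e^(−λΣtᵢ). Here n = 7 and Σtᵢ = 0.73 + 7.53 + 8.17 + 11.75 + 1.02 + 4.85 + 9.30 = 43.35.
Posterior ∝ λ^5e^(−8λ) · λ^7e^(−43.35λ) = λ^12e^(−51.35λ), i.e. Gamma(13, 51.35).
Mode = (a−1)/b = 12/51.35 ≈ 0.234.

λ̂_MAP = 0.234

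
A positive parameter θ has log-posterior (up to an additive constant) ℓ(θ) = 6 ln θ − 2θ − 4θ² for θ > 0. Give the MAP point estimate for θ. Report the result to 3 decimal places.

ℓ'(θ) = 6/θ − 2 − 8θ. Setting this to zero and multiplying by θ: 8θ² + 2θ − 6 = 0.
θ = (−2 + √(2² + 4·8·6)) / (2·8) = (−2 + √196) / 16 = (−2 + 14)/16 = 3/4.
ℓ''(θ) = −6/θ² − 8 < 0, confirming a maximum.

θ̂_MAP = 0.750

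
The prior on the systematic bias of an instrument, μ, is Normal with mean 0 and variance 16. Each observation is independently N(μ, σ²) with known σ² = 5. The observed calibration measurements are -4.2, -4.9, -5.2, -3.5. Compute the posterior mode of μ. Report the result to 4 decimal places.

μ̂_MAP = -4.1275

n = 4; x̄ = ((-4.2) + (-4.9) + (-5.2) + (-3.5))/4 = -17.8/4 = -4.45.
For a Normal prior and Normal likelihood with known variance, the posterior is Normal; its mode equals its mean, the precision-weighted average.
Prior precision 1/σ₀² = 1/16 = 0.0625; data precision n/σ² = 4/5 = 0.8.
μ̂ = (0.0625·0 + 0.8·(-4.45)) / (0.0625 + 0.8) = (-3.56)/0.8625 = -1424/345 ≈ -4.1275.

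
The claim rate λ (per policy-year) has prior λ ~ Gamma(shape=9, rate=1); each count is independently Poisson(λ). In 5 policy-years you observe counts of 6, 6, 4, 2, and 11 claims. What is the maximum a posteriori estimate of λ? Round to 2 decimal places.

λ̂_MAP = 6.17

Σxᵢ = 6+6+4+2+11 = 29, with n = 5.
Posterior ∝ λ^8e^(−1λ) · λ^29e^(−5λ) = λ^37e^(−6λ), i.e. Gamma(shape=38, rate=6).
The mode of a Gamma(a, b) with a ≥ 1 (shape–rate) is (a−1)/b = 37/6 ≈ 6.17.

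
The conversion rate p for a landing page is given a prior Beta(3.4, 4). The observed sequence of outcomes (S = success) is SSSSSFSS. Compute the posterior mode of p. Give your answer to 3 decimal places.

Prior: Beta(3.4, 4).
Data: 7 successes in 8 trials (from the sequence). The binomial likelihood contributes p^7(1−p)^1, so the posterior is Beta(3.4+7, 4+1) = Beta(10.4, 5).
For Beta(a, b) with a, b > 1 the mode is (a−1)/(a+b−2) = 9.4/13.4 ≈ 0.701.

p̂_MAP = 0.701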